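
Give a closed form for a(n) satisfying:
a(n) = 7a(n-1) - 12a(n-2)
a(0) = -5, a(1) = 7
Characteristic equation: x² - 7x + 12 = 0, which factors as (x - (4))(x - (3)) = 0.
Roots r₁ = 4, r₂ = 3 (distinct).
General solution: a(n) = A·(4)^n + B·(3)^n.
From a(0) = -5: A + B = -5.
From a(1) = 7: 4A + 3B = 7.
Solving: A = 22, B = -27.
So a(n) = - 27 \cdot 3^{n} + 22 \cdot 4^{n}.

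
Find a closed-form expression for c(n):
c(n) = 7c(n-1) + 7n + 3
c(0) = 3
First-order linear with linear forcing.
Homogeneous solution: c_h(n) = A·(7)^n.
Try particular c_p(n) = pn + q. Substituting:
  pn + q = 7(p(n-1) + q) + 7n + 3.
Matching the n-coefficient: p = 7p + 7 ⇒ p = - \frac{7}{6}.
Matching constants: q = -7p + 7q + 3 ⇒ q = - \frac{67}{36}.
General: c(n) = A·(7)^n - \frac{7 n}{6} - \frac{67}{36}.
Apply c(0) = 3: A - \frac{67}{36} = 3 ⇒ A = \frac{175}{36}.
So c(n) = \frac{175 \cdot 7^{n}}{36} - \frac{7 n}{6} - \frac{67}{36}.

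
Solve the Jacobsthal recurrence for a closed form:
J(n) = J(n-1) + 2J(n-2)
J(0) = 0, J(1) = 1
This is the Jacobsthal sequence.
Characteristic equation: x² - x - 2 = 0; roots r₁ = 2, r₂ = -1.
General: J(n) = A·r₁^n + B·r₂^n. Solving with J(0)=0, J(1)=1 gives A = \frac{1}{3}, B = - \frac{1}{3}.
So J(n) = - \frac{\left(-1\right)^{n}}{3} + \frac{2^{n}}{3}.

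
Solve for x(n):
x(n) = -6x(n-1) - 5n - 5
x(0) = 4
First-order linear with linear forcing.
Homogeneous solution: x_h(n) = A·(-6)^n.
Try particular x_p(n) = pn + q. Substituting:
  pn + q = -6(p(n-1) + q) - 5n - 5.
Matching the n-coefficient: p = -6p - 5 ⇒ p = - \frac{5}{7}.
Matching constants: q = 6p - 6q - 5 ⇒ q = - \frac{65}{49}.
General: x(n) = A·(-6)^n - \frac{5 n}{7} - \frac{65}{49}.
Apply x(0) = 4: A - \frac{65}{49} = 4 ⇒ A = \frac{261}{49}.
So x(n) = \frac{261 \left(-6\right)^{n}}{49} - \frac{5 n}{7} - \frac{65}{49}.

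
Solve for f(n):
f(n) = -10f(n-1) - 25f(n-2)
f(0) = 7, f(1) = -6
Characteristic equation: x² + 10x + 25 = 0, which is (x - (-5))².
Repeated root r = -5.
General solution: f(n) = (A + Bn)·(-5)^n.
From f(0) = 7: A = 7.
From f(1) = -6: (A + B)·(-5) = -6 ⇒ B = - \frac{29}{5}.
So f(n) = \left(7 - \frac{29 n}{5}\right) \cdot (-5)^n.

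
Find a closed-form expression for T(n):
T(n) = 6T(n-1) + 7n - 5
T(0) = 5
First-order linear with linear forcing.
Homogeneous solution: T_h(n) = A·(6)^n.
Try particular T_p(n) = pn + q. Substituting:
  pn + q = 6(p(n-1) + q) + 7n - 5.
Matching the n-coefficient: p = 6p + 7 ⇒ p = - \frac{7}{5}.
Matching constants: q = -6p + 6q - 5 ⇒ q = - \frac{17}{25}.
General: T(n) = A·(6)^n - \frac{7 n}{5} - \frac{17}{25}.
Apply T(0) = 5: A - \frac{17}{25} = 5 ⇒ A = \frac{142}{25}.
So T(n) = \frac{142 \cdot 6^{n}}{25} - \frac{7 n}{5} - \frac{17}{25}.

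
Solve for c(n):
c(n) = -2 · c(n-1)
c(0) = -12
Pure geometric recurrence with ratio -2.
By induction c(n) = c(0) · (-2)^n = - 12 \left(-2\right)^{n}.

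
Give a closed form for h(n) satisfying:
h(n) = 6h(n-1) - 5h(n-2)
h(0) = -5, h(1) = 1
Characteristic equation: x² - 6x + 5 = 0, which factors as (x - (1))(x - (5)) = 0.
Roots r₁ = 1, r₂ = 5 (distinct).
General solution: h(n) = A·(1)^n + B·(5)^n.
From h(0) = -5: A + B = -5.
From h(1) = 1: A + 5B = 1.
Solving: A = - \frac{13}{2}, B = \frac{3}{2}.
So h(n) = \frac{3 \cdot 5^{n}}{2} - \frac{13}{2}.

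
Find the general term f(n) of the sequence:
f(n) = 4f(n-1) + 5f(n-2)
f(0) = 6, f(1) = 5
Characteristic equation: x² - 4x - 5 = 0, which factors as (x - (-1))(x - (5)) = 0.
Roots r₁ = -1, r₂ = 5 (distinct).
General solution: f(n) = A·(-1)^n + B·(5)^n.
From f(0) = 6: A + B = 6.
From f(1) = 5: -A + 5B = 5.
Solving: A = \frac{25}{6}, B = \frac{11}{6}.
So f(n) = \frac{25 \left(-1\right)^{n}}{6} + \frac{11 \cdot 5^{n}}{6}.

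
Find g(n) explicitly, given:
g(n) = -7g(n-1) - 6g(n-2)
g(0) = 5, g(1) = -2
Characteristic equation: x² + 7x + 6 = 0, which factors as (x - (-1))(x - (-6)) = 0.
Roots r₁ = -1, r₂ = -6 (distinct).
General solution: g(n) = A·(-1)^n + B·(-6)^n.
From g(0) = 5: A + B = 5.
From g(1) = -2: -A - 6B = -2.
Solving: A = \frac{28}{5}, B = - \frac{3}{5}.
So g(n) = \frac{28 \left(-1\right)^{n}}{5} - \frac{3 \left(-6\right)^{n}}{5}.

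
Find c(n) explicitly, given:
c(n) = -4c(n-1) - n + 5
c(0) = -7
First-order linear with linear forcing.
Homogeneous solution: c_h(n) = A·(-4)^n.
Try particular c_p(n) = pn + q. Substituting:
  pn + q = -4(p(n-1) + q) - n + 5.
Matching the n-coefficient: p = -4p - 1 ⇒ p = - \frac{1}{5}.
Matching constants: q = 4p - 4q + 5 ⇒ q = \frac{21}{25}.
General: c(n) = A·(-4)^n - \frac{n}{5} + \frac{21}{25}.
Apply c(0) = -7: A + \frac{21}{25} = -7 ⇒ A = - \frac{196}{25}.
So c(n) = - \frac{196 \left(-4\right)^{n}}{25} - \frac{n}{5} + \frac{21}{25}.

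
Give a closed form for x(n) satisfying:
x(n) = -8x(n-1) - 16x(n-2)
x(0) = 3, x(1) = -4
Characteristic equation: x² + 8x + 16 = 0, which is (x - (-4))².
Repeated root r = -4.
General solution: x(n) = (A + Bn)·(-4)^n.
From x(0) = 3: A = 3.
From x(1) = -4: (A + B)·(-4) = -4 ⇒ B = -2.
So x(n) = \left(3 - 2 n\right) \cdot (-4)^n.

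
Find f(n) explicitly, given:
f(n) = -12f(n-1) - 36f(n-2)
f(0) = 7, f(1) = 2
Characteristic equation: x² + 12x + 36 = 0, which is (x - (-6))².
Repeated root r = -6.
General solution: f(n) = (A + Bn)·(-6)^n.
From f(0) = 7: A = 7.
From f(1) = 2: (A + B)·(-6) = 2 ⇒ B = - \frac{22}{3}.
So f(n) = \left(7 - \frac{22 n}{3}\right) \cdot (-6)^n.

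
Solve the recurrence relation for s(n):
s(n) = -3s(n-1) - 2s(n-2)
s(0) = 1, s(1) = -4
Characteristic equation: x² + 3x + 2 = 0, which factors as (x - (-1))(x - (-2)) = 0.
Roots r₁ = -1, r₂ = -2 (distinct).
General solution: s(n) = A·(-1)^n + B·(-2)^n.
From s(0) = 1: A + B = 1.
From s(1) = -4: -A - 2B = -4.
Solving: A = -2, B = 3.
So s(n) = - 2 \left(-1\right)^{n} + 3 \left(-2\right)^{n}.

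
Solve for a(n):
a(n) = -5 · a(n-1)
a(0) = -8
Pure geometric recurrence with ratio -5.
By induction a(n) = a(0) · (-5)^n = - 8 \left(-5\right)^{n}.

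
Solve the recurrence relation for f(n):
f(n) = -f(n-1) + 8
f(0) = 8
First-order linear non-homogeneous.
Homogeneous solution: f_h(n) = A·(-1)^n.
Try constant particular solution f_p = K: K = -K + 8 ⇒ K = 4.
General: f(n) = A·(-1)^n + 4.
Apply f(0) = 8: A + 4 = 8 ⇒ A = 4.
So f(n) = 4 \left(-1\right)^{n} + 4.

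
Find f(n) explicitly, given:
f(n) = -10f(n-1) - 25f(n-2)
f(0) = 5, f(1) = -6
Characteristic equation: x² + 10x + 25 = 0, which is (x - (-5))².
Repeated root r = -5.
General solution: f(n) = (A + Bn)·(-5)^n.
From f(0) = 5: A = 5.
From f(1) = -6: (A + B)·(-5) = -6 ⇒ B = - \frac{19}{5}.
So f(n) = \left(5 - \frac{19 n}{5}\right) \cdot (-5)^n.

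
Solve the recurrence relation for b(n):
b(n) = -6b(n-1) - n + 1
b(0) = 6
First-order linear with linear forcing.
Homogeneous solution: b_h(n) = A·(-6)^n.
Try particular b_p(n) = pn + q. Substituting:
  pn + q = -6(p(n-1) + q) - n + 1.
Matching the n-coefficient: p = -6p - 1 ⇒ p = - \frac{1}{7}.
Matching constants: q = 6p - 6q + 1 ⇒ q = \frac{1}{49}.
General: b(n) = A·(-6)^n - \frac{n}{7} + \frac{1}{49}.
Apply b(0) = 6: A + \frac{1}{49} = 6 ⇒ A = \frac{293}{49}.
So b(n) = \frac{293 \left(-6\right)^{n}}{49} - \frac{n}{7} + \frac{1}{49}.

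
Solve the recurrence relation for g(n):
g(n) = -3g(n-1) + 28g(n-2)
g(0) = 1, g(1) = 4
Characteristic equation: x² + 3x - 28 = 0, which factors as (x - (4))(x - (-7)) = 0.
Roots r₁ = 4, r₂ = -7 (distinct).
General solution: g(n) = A·(4)^n + B·(-7)^n.
From g(0) = 1: A + B = 1.
From g(1) = 4: 4A - 7B = 4.
Solving: A = 1, B = 0.
So g(n) = 4^{n}.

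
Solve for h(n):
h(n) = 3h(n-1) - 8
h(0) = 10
First-order linear non-homogeneous.
Homogeneous solution: h_h(n) = A·(3)^n.
Try constant particular solution h_p = K: K = 3K - 8 ⇒ K = 4.
General: h(n) = A·(3)^n + 4.
Apply h(0) = 10: A + 4 = 10 ⇒ A = 6.
So h(n) = 6 \cdot 3^{n} + 4.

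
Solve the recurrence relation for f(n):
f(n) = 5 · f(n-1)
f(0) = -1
Pure geometric recurrence with ratio 5.
By induction f(n) = f(0) · (5)^n = - 5^{n}.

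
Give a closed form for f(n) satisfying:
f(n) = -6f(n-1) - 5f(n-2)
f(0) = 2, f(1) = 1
Characteristic equation: x² + 6x + 5 = 0, which factors as (x - (-5))(x - (-1)) = 0.
Roots r₁ = -5, r₂ = -1 (distinct).
General solution: f(n) = A·(-5)^n + B·(-1)^n.
From f(0) = 2: A + B = 2.
From f(1) = 1: -5A - B = 1.
Solving: A = - \frac{3}{4}, B = \frac{11}{4}.
So f(n) = \frac{11 \left(-1\right)^{n}}{4} - \frac{3 \left(-5\right)^{n}}{4}.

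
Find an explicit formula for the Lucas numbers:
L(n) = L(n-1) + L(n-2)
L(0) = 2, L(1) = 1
This is the Lucas sequence.
Characteristic equation: x² - x - 1 = 0; roots r₁ = \frac{1}{2} + \frac{\sqrt{5}}{2}, r₂ = \frac{1}{2} - \frac{\sqrt{5}}{2}.
General: L(n) = A·r₁^n + B·r₂^n. Solving with L(0)=2, L(1)=1 gives A = 1, B = 1.
So L(n) = 2^{- n} \left(\left(1 - \sqrt{5}\right)^{n} + \left(1 + \sqrt{5}\right)^{n}\right).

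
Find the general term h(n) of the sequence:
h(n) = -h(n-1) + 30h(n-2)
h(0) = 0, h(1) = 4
Characteristic equation: x² + x - 30 = 0, which factors as (x - (-6))(x - (5)) = 0.
Roots r₁ = -6, r₂ = 5 (distinct).
General solution: h(n) = A·(-6)^n + B·(5)^n.
From h(0) = 0: A + B = 0.
From h(1) = 4: -6A + 5B = 4.
Solving: A = - \frac{4}{11}, B = \frac{4}{11}.
So h(n) = - \frac{4 \left(-6\right)^{n}}{11} + \frac{4 \cdot 5^{n}}{11}.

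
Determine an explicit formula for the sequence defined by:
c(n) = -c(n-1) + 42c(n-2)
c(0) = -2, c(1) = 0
Characteristic equation: x² + x - 42 = 0, which factors as (x - (-7))(x - (6)) = 0.
Roots r₁ = -7, r₂ = 6 (distinct).
General solution: c(n) = A·(-7)^n + B·(6)^n.
From c(0) = -2: A + B = -2.
From c(1) = 0: -7A + 6B = 0.
Solving: A = - \frac{12}{13}, B = - \frac{14}{13}.
So c(n) = - \frac{12 \left(-7\right)^{n}}{13} - \frac{14 \cdot 6^{n}}{13}.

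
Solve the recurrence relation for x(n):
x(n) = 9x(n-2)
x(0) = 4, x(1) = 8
Characteristic equation: x² - 9 = 0, which factors as (x - (-3))(x - (3)) = 0.
Roots r₁ = -3, r₂ = 3 (distinct).
General solution: x(n) = A·(-3)^n + B·(3)^n.
From x(0) = 4: A + B = 4.
From x(1) = 8: -3A + 3B = 8.
Solving: A = \frac{2}{3}, B = \frac{10}{3}.
So x(n) = \frac{2 \left(-3\right)^{n}}{3} + \frac{10 \cdot 3^{n}}{3}.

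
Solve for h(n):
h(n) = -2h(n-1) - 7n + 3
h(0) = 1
First-order linear with linear forcing.
Homogeneous solution: h_h(n) = A·(-2)^n.
Try particular h_p(n) = pn + q. Substituting:
  pn + q = -2(p(n-1) + q) - 7n + 3.
Matching the n-coefficient: p = -2p - 7 ⇒ p = - \frac{7}{3}.
Matching constants: q = 2p - 2q + 3 ⇒ q = - \frac{5}{9}.
General: h(n) = A·(-2)^n - \frac{7 n}{3} - \frac{5}{9}.
Apply h(0) = 1: A - \frac{5}{9} = 1 ⇒ A = \frac{14}{9}.
So h(n) = \frac{14 \left(-2\right)^{n}}{9} - \frac{7 n}{3} - \frac{5}{9}.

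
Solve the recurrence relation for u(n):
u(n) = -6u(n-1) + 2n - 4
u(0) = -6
First-order linear with linear forcing.
Homogeneous solution: u_h(n) = A·(-6)^n.
Try particular u_p(n) = pn + q. Substituting:
  pn + q = -6(p(n-1) + q) + 2n - 4.
Matching the n-coefficient: p = -6p + 2 ⇒ p = \frac{2}{7}.
Matching constants: q = 6p - 6q - 4 ⇒ q = - \frac{16}{49}.
General: u(n) = A·(-6)^n + \frac{2 n}{7} - \frac{16}{49}.
Apply u(0) = -6: A - \frac{16}{49} = -6 ⇒ A = - \frac{278}{49}.
So u(n) = - \frac{278 \left(-6\right)^{n}}{49} + \frac{2 n}{7} - \frac{16}{49}.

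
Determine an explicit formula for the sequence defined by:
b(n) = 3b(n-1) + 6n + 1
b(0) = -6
First-order linear with linear forcing.
Homogeneous solution: b_h(n) = A·(3)^n.
Try particular b_p(n) = pn + q. Substituting:
  pn + q = 3(p(n-1) + q) + 6n + 1.
Matching the n-coefficient: p = 3p + 6 ⇒ p = -3.
Matching constants: q = -3p + 3q + 1 ⇒ q = -5.
General: b(n) = A·(3)^n - 3 n - 5.
Apply b(0) = -6: A - 5 = -6 ⇒ A = -1.
So b(n) = - 3^{n} - 3 n - 5.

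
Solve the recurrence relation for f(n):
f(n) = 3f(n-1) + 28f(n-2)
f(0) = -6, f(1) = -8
Characteristic equation: x² - 3x - 28 = 0, which factors as (x - (7))(x - (-4)) = 0.
Roots r₁ = 7, r₂ = -4 (distinct).
General solution: f(n) = A·(7)^n + B·(-4)^n.
From f(0) = -6: A + B = -6.
From f(1) = -8: 7A - 4B = -8.
Solving: A = - \frac{32}{11}, B = - \frac{34}{11}.
So f(n) = - \frac{34 \left(-4\right)^{n}}{11} - \frac{32 \cdot 7^{n}}{11}.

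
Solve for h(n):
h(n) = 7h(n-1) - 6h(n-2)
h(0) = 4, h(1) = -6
Characteristic equation: x² - 7x + 6 = 0, which factors as (x - (1))(x - (6)) = 0.
Roots r₁ = 1, r₂ = 6 (distinct).
General solution: h(n) = A·(1)^n + B·(6)^n.
From h(0) = 4: A + B = 4.
From h(1) = -6: A + 6B = -6.
Solving: A = 6, B = -2.
So h(n) = 6 - 2 \cdot 6^{n}.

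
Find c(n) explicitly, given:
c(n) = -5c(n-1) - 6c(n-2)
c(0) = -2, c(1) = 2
Characteristic equation: x² + 5x + 6 = 0, which factors as (x - (-3))(x - (-2)) = 0.
Roots r₁ = -3, r₂ = -2 (distinct).
General solution: c(n) = A·(-3)^n + B·(-2)^n.
From c(0) = -2: A + B = -2.
From c(1) = 2: -3A - 2B = 2.
Solving: A = 2, B = -4.
So c(n) = - 4 \left(-2\right)^{n} + 2 \left(-3\right)^{n}.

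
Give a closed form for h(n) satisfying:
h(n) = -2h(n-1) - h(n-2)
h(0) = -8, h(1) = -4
Characteristic equation: x² + 2x + 1 = 0, which is (x - (-1))².
Repeated root r = -1.
General solution: h(n) = (A + Bn)·(-1)^n.
From h(0) = -8: A = -8.
From h(1) = -4: (A + B)·(-1) = -4 ⇒ B = 12.
So h(n) = \left(12 n - 8\right) \cdot (-1)^n.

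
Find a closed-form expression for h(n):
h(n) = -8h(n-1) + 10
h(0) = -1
First-order linear non-homogeneous.
Homogeneous solution: h_h(n) = A·(-8)^n.
Try constant particular solution h_p = K: K = -8K + 10 ⇒ K = \frac{10}{9}.
General: h(n) = A·(-8)^n + \frac{10}{9}.
Apply h(0) = -1: A + \frac{10}{9} = -1 ⇒ A = - \frac{19}{9}.
So h(n) = \frac{10}{9} - \frac{19 \left(-8\right)^{n}}{9}.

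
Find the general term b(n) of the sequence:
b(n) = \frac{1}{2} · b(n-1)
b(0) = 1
Pure geometric recurrence with ratio \frac{1}{2}.
By induction b(n) = b(0) · (\frac{1}{2})^n = \left(\frac{1}{2}\right)^{n}.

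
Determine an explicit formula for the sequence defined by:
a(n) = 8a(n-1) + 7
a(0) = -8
First-order linear non-homogeneous.
Homogeneous solution: a_h(n) = A·(8)^n.
Try constant particular solution a_p = K: K = 8K + 7 ⇒ K = -1.
General: a(n) = A·(8)^n - 1.
Apply a(0) = -8: A - 1 = -8 ⇒ A = -7.
So a(n) = - 7 \cdot 8^{n} - 1.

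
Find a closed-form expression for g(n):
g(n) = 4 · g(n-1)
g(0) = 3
Pure geometric recurrence with ratio 4.
By induction g(n) = g(0) · (4)^n = 3 \cdot 4^{n}.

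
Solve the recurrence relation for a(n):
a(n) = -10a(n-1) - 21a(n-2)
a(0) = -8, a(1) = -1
Characteristic equation: x² + 10x + 21 = 0, which factors as (x - (-3))(x - (-7)) = 0.
Roots r₁ = -3, r₂ = -7 (distinct).
General solution: a(n) = A·(-3)^n + B·(-7)^n.
From a(0) = -8: A + B = -8.
From a(1) = -1: -3A - 7B = -1.
Solving: A = - \frac{57}{4}, B = \frac{25}{4}.
So a(n) = - \frac{57 \left(-3\right)^{n}}{4} + \frac{25 \left(-7\right)^{n}}{4}.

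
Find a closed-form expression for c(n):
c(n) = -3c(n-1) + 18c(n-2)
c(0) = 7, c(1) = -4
Characteristic equation: x² + 3x - 18 = 0, which factors as (x - (-6))(x - (3)) = 0.
Roots r₁ = -6, r₂ = 3 (distinct).
General solution: c(n) = A·(-6)^n + B·(3)^n.
From c(0) = 7: A + B = 7.
From c(1) = -4: -6A + 3B = -4.
Solving: A = \frac{25}{9}, B = \frac{38}{9}.
So c(n) = \frac{25 \left(-6\right)^{n}}{9} + \frac{38 \cdot 3^{n}}{9}.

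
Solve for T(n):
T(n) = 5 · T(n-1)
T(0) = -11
Pure geometric recurrence with ratio 5.
By induction T(n) = T(0) · (5)^n = - 11 \cdot 5^{n}.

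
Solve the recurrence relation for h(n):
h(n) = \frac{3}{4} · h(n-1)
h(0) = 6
Pure geometric recurrence with ratio \frac{3}{4}.
By induction h(n) = h(0) · (\frac{3}{4})^n = 6 \left(\frac{3}{4}\right)^{n}.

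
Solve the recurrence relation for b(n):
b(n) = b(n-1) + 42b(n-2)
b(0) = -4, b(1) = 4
Characteristic equation: x² - x - 42 = 0, which factors as (x - (7))(x - (-6)) = 0.
Roots r₁ = 7, r₂ = -6 (distinct).
General solution: b(n) = A·(7)^n + B·(-6)^n.
From b(0) = -4: A + B = -4.
From b(1) = 4: 7A - 6B = 4.
Solving: A = - \frac{20}{13}, B = - \frac{32}{13}.
So b(n) = - \frac{32 \left(-6\right)^{n}}{13} - \frac{20 \cdot 7^{n}}{13}.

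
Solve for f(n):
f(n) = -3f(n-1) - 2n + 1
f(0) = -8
First-order linear with linear forcing.
Homogeneous solution: f_h(n) = A·(-3)^n.
Try particular f_p(n) = pn + q. Substituting:
  pn + q = -3(p(n-1) + q) - 2n + 1.
Matching the n-coefficient: p = -3p - 2 ⇒ p = - \frac{1}{2}.
Matching constants: q = 3p - 3q + 1 ⇒ q = - \frac{1}{8}.
General: f(n) = A·(-3)^n - \frac{n}{2} - \frac{1}{8}.
Apply f(0) = -8: A - \frac{1}{8} = -8 ⇒ A = - \frac{63}{8}.
So f(n) = - \frac{63 \left(-3\right)^{n}}{8} - \frac{n}{2} - \frac{1}{8}.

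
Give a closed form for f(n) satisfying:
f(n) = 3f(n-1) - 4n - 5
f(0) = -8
First-order linear with linear forcing.
Homogeneous solution: f_h(n) = A·(3)^n.
Try particular f_p(n) = pn + q. Substituting:
  pn + q = 3(p(n-1) + q) - 4n - 5.
Matching the n-coefficient: p = 3p - 4 ⇒ p = 2.
Matching constants: q = -3p + 3q - 5 ⇒ q = \frac{11}{2}.
General: f(n) = A·(3)^n + 2 n + \frac{11}{2}.
Apply f(0) = -8: A + \frac{11}{2} = -8 ⇒ A = - \frac{27}{2}.
So f(n) = - \frac{27 \cdot 3^{n}}{2} + 2 n + \frac{11}{2}.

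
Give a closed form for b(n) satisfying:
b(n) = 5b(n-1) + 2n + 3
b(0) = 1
First-order linear with linear forcing.
Homogeneous solution: b_h(n) = A·(5)^n.
Try particular b_p(n) = pn + q. Substituting:
  pn + q = 5(p(n-1) + q) + 2n + 3.
Matching the n-coefficient: p = 5p + 2 ⇒ p = - \frac{1}{2}.
Matching constants: q = -5p + 5q + 3 ⇒ q = - \frac{11}{8}.
General: b(n) = A·(5)^n - \frac{n}{2} - \frac{11}{8}.
Apply b(0) = 1: A - \frac{11}{8} = 1 ⇒ A = \frac{19}{8}.
So b(n) = \frac{19 \cdot 5^{n}}{8} - \frac{n}{2} - \frac{11}{8}.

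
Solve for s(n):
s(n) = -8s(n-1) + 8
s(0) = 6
First-order linear non-homogeneous.
Homogeneous solution: s_h(n) = A·(-8)^n.
Try constant particular solution s_p = K: K = -8K + 8 ⇒ K = \frac{8}{9}.
General: s(n) = A·(-8)^n + \frac{8}{9}.
Apply s(0) = 6: A + \frac{8}{9} = 6 ⇒ A = \frac{46}{9}.
So s(n) = \frac{46 \left(-8\right)^{n}}{9} + \frac{8}{9}.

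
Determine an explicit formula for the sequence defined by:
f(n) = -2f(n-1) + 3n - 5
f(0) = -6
First-order linear with linear forcing.
Homogeneous solution: f_h(n) = A·(-2)^n.
Try particular f_p(n) = pn + q. Substituting:
  pn + q = -2(p(n-1) + q) + 3n - 5.
Matching the n-coefficient: p = -2p + 3 ⇒ p = 1.
Matching constants: q = 2p - 2q - 5 ⇒ q = -1.
General: f(n) = A·(-2)^n + n - 1.
Apply f(0) = -6: A - 1 = -6 ⇒ A = -5.
So f(n) = - 5 \left(-2\right)^{n} + n - 1.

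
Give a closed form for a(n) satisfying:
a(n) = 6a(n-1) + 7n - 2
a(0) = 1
First-order linear with linear forcing.
Homogeneous solution: a_h(n) = A·(6)^n.
Try particular a_p(n) = pn + q. Substituting:
  pn + q = 6(p(n-1) + q) + 7n - 2.
Matching the n-coefficient: p = 6p + 7 ⇒ p = - \frac{7}{5}.
Matching constants: q = -6p + 6q - 2 ⇒ q = - \frac{32}{25}.
General: a(n) = A·(6)^n - \frac{7 n}{5} - \frac{32}{25}.
Apply a(0) = 1: A - \frac{32}{25} = 1 ⇒ A = \frac{57}{25}.
So a(n) = \frac{57 \cdot 6^{n}}{25} - \frac{7 n}{5} - \frac{32}{25}.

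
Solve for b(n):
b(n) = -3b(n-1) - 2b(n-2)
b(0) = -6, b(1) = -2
Characteristic equation: x² + 3x + 2 = 0, which factors as (x - (-2))(x - (-1)) = 0.
Roots r₁ = -2, r₂ = -1 (distinct).
General solution: b(n) = A·(-2)^n + B·(-1)^n.
From b(0) = -6: A + B = -6.
From b(1) = -2: -2A - B = -2.
Solving: A = 8, B = -14.
So b(n) = - 14 \left(-1\right)^{n} + 8 \left(-2\right)^{n}.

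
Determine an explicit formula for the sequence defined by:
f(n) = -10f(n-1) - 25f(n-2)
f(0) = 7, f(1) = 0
Characteristic equation: x² + 10x + 25 = 0, which is (x - (-5))².
Repeated root r = -5.
General solution: f(n) = (A + Bn)·(-5)^n.
From f(0) = 7: A = 7.
From f(1) = 0: (A + B)·(-5) = 0 ⇒ B = -7.
So f(n) = \left(7 - 7 n\right) \cdot (-5)^n.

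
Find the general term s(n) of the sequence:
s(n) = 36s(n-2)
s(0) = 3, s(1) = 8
Characteristic equation: x² - 36 = 0, which factors as (x - (-6))(x - (6)) = 0.
Roots r₁ = -6, r₂ = 6 (distinct).
General solution: s(n) = A·(-6)^n + B·(6)^n.
From s(0) = 3: A + B = 3.
From s(1) = 8: -6A + 6B = 8.
Solving: A = \frac{5}{6}, B = \frac{13}{6}.
So s(n) = \frac{5 \left(-6\right)^{n}}{6} + \frac{13 \cdot 6^{n}}{6}.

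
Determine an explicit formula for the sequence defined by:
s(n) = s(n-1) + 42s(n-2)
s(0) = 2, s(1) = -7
Characteristic equation: x² - x - 42 = 0, which factors as (x - (-6))(x - (7)) = 0.
Roots r₁ = -6, r₂ = 7 (distinct).
General solution: s(n) = A·(-6)^n + B·(7)^n.
From s(0) = 2: A + B = 2.
From s(1) = -7: -6A + 7B = -7.
Solving: A = \frac{21}{13}, B = \frac{5}{13}.
So s(n) = \frac{21 \left(-6\right)^{n}}{13} + \frac{5 \cdot 7^{n}}{13}.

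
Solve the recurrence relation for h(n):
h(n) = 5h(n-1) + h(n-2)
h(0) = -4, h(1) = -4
Characteristic equation: x² - 5x - 1 = 0.
Discriminant Δ = (5)² + 4·(1) = 29.
Roots r₁,₂ = (5 ± √29)/2, so r₁ = \frac{5}{2} + \frac{\sqrt{29}}{2}, r₂ = \frac{5}{2} - \frac{\sqrt{29}}{2}.
General solution: h(n) = A·r₁^n + B·r₂^n.
From the initial conditions, A + B = -4 and r₁A + r₂B = -4.
Since r₁ - r₂ = √29: A = (-4 - (-4)r₂)/√29 = -2 + \frac{6 \sqrt{29}}{29}, and B = -4 - A = -2 - \frac{6 \sqrt{29}}{29}.
So h(n) = \left(-2 + \frac{6 \sqrt{29}}{29}\right)\left(\frac{5}{2} + \frac{\sqrt{29}}{2}\right)^n + \left(-2 - \frac{6 \sqrt{29}}{29}\right)\left(\frac{5}{2} - \frac{\sqrt{29}}{2}\right)^n.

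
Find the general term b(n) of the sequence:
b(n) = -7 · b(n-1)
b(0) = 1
Pure geometric recurrence with ratio -7.
By induction b(n) = b(0) · (-7)^n = \left(-7\right)^{n}.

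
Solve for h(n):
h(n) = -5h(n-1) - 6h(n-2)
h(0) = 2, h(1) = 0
Characteristic equation: x² + 5x + 6 = 0, which factors as (x - (-2))(x - (-3)) = 0.
Roots r₁ = -2, r₂ = -3 (distinct).
General solution: h(n) = A·(-2)^n + B·(-3)^n.
From h(0) = 2: A + B = 2.
From h(1) = 0: -2A - 3B = 0.
Solving: A = 6, B = -4.
So h(n) = 6 \left(-2\right)^{n} - 4 \left(-3\right)^{n}.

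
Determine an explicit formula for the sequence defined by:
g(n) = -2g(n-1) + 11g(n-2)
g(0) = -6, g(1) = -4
Characteristic equation: x² + 2x - 11 = 0.
Discriminant Δ = (-2)² + 4·(11) = 48.
Roots r₁,₂ = (-2 ± √48)/2, so r₁ = -1 + 2 \sqrt{3}, r₂ = - 2 \sqrt{3} - 1.
General solution: g(n) = A·r₁^n + B·r₂^n.
From the initial conditions, A + B = -6 and r₁A + r₂B = -4.
Since r₁ - r₂ = √48: A = (-4 - (-6)r₂)/√48 = -3 - \frac{5 \sqrt{3}}{6}, and B = -6 - A = -3 + \frac{5 \sqrt{3}}{6}.
So g(n) = \left(-3 - \frac{5 \sqrt{3}}{6}\right)\left(-1 + 2 \sqrt{3}\right)^n + \left(-3 + \frac{5 \sqrt{3}}{6}\right)\left(- 2 \sqrt{3} - 1\right)^n.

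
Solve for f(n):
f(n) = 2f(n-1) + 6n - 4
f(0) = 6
First-order linear with linear forcing.
Homogeneous solution: f_h(n) = A·(2)^n.
Try particular f_p(n) = pn + q. Substituting:
  pn + q = 2(p(n-1) + q) + 6n - 4.
Matching the n-coefficient: p = 2p + 6 ⇒ p = -6.
Matching constants: q = -2p + 2q - 4 ⇒ q = -8.
General: f(n) = A·(2)^n - 6 n - 8.
Apply f(0) = 6: A - 8 = 6 ⇒ A = 14.
So f(n) = 14 \cdot 2^{n} - 6 n - 8.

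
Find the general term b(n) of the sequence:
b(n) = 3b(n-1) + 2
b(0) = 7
First-order linear non-homogeneous.
Homogeneous solution: b_h(n) = A·(3)^n.
Try constant particular solution b_p = K: K = 3K + 2 ⇒ K = -1.
General: b(n) = A·(3)^n - 1.
Apply b(0) = 7: A - 1 = 7 ⇒ A = 8.
So b(n) = 8 \cdot 3^{n} - 1.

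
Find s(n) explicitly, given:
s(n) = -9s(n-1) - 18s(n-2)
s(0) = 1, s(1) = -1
Characteristic equation: x² + 9x + 18 = 0, which factors as (x - (-6))(x - (-3)) = 0.
Roots r₁ = -6, r₂ = -3 (distinct).
General solution: s(n) = A·(-6)^n + B·(-3)^n.
From s(0) = 1: A + B = 1.
From s(1) = -1: -6A - 3B = -1.
Solving: A = - \frac{2}{3}, B = \frac{5}{3}.
So s(n) = \frac{5 \left(-3\right)^{n}}{3} - \frac{2 \left(-6\right)^{n}}{3}.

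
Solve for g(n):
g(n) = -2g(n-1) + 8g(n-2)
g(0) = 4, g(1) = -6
Characteristic equation: x² + 2x - 8 = 0, which factors as (x - (-4))(x - (2)) = 0.
Roots r₁ = -4, r₂ = 2 (distinct).
General solution: g(n) = A·(-4)^n + B·(2)^n.
From g(0) = 4: A + B = 4.
From g(1) = -6: -4A + 2B = -6.
Solving: A = \frac{7}{3}, B = \frac{5}{3}.
So g(n) = \frac{7 \left(-4\right)^{n}}{3} + \frac{5 \cdot 2^{n}}{3}.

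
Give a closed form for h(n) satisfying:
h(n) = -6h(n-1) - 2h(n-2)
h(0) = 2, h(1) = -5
Characteristic equation: x² + 6x + 2 = 0.
Discriminant Δ = (-6)² + 4·(-2) = 28.
Roots r₁,₂ = (-6 ± √28)/2, so r₁ = -3 + \sqrt{7}, r₂ = -3 - \sqrt{7}.
General solution: h(n) = A·r₁^n + B·r₂^n.
From the initial conditions, A + B = 2 and r₁A + r₂B = -5.
Since r₁ - r₂ = √28: A = (-5 - (2)r₂)/√28 = \frac{\sqrt{7}}{14} + 1, and B = 2 - A = 1 - \frac{\sqrt{7}}{14}.
So h(n) = \left(\frac{\sqrt{7}}{14} + 1\right)\left(-3 + \sqrt{7}\right)^n + \left(1 - \frac{\sqrt{7}}{14}\right)\left(-3 - \sqrt{7}\right)^n.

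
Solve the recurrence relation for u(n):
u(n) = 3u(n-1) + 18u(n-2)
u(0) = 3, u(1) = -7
Characteristic equation: x² - 3x - 18 = 0, which factors as (x - (6))(x - (-3)) = 0.
Roots r₁ = 6, r₂ = -3 (distinct).
General solution: u(n) = A·(6)^n + B·(-3)^n.
From u(0) = 3: A + B = 3.
From u(1) = -7: 6A - 3B = -7.
Solving: A = \frac{2}{9}, B = \frac{25}{9}.
So u(n) = \frac{25 \left(-3\right)^{n}}{9} + \frac{2 \cdot 6^{n}}{9}.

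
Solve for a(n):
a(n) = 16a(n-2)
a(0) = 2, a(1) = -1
Characteristic equation: x² - 16 = 0, which factors as (x - (4))(x - (-4)) = 0.
Roots r₁ = 4, r₂ = -4 (distinct).
General solution: a(n) = A·(4)^n + B·(-4)^n.
From a(0) = 2: A + B = 2.
From a(1) = -1: 4A - 4B = -1.
Solving: A = \frac{7}{8}, B = \frac{9}{8}.
So a(n) = \frac{9 \left(-4\right)^{n}}{8} + \frac{7 \cdot 4^{n}}{8}.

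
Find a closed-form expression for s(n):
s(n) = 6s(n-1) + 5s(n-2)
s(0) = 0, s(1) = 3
Characteristic equation: x² - 6x - 5 = 0.
Discriminant Δ = (6)² + 4·(5) = 56.
Roots r₁,₂ = (6 ± √56)/2, so r₁ = 3 + \sqrt{14}, r₂ = 3 - \sqrt{14}.
General solution: s(n) = A·r₁^n + B·r₂^n.
From the initial conditions, A + B = 0 and r₁A + r₂B = 3.
Since r₁ - r₂ = √56: A = (3 - (0)r₂)/√56 = \frac{3 \sqrt{14}}{28}, and B = 0 - A = - \frac{3 \sqrt{14}}{28}.
So s(n) = \left(\frac{3 \sqrt{14}}{28}\right)\left(3 + \sqrt{14}\right)^n + \left(- \frac{3 \sqrt{14}}{28}\right)\left(3 - \sqrt{14}\right)^n.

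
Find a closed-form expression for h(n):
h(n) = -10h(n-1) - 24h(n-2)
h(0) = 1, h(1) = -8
Characteristic equation: x² + 10x + 24 = 0, which factors as (x - (-6))(x - (-4)) = 0.
Roots r₁ = -6, r₂ = -4 (distinct).
General solution: h(n) = A·(-6)^n + B·(-4)^n.
From h(0) = 1: A + B = 1.
From h(1) = -8: -6A - 4B = -8.
Solving: A = 2, B = -1.
So h(n) = - \left(-4\right)^{n} + 2 \left(-6\right)^{n}.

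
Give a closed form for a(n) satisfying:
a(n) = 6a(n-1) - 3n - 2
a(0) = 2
First-order linear with linear forcing.
Homogeneous solution: a_h(n) = A·(6)^n.
Try particular a_p(n) = pn + q. Substituting:
  pn + q = 6(p(n-1) + q) - 3n - 2.
Matching the n-coefficient: p = 6p - 3 ⇒ p = \frac{3}{5}.
Matching constants: q = -6p + 6q - 2 ⇒ q = \frac{28}{25}.
General: a(n) = A·(6)^n + \frac{3 n}{5} + \frac{28}{25}.
Apply a(0) = 2: A + \frac{28}{25} = 2 ⇒ A = \frac{22}{25}.
So a(n) = \frac{22 \cdot 6^{n}}{25} + \frac{3 n}{5} + \frac{28}{25}.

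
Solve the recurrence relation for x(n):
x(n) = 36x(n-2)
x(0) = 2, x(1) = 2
Characteristic equation: x² - 36 = 0, which factors as (x - (6))(x - (-6)) = 0.
Roots r₁ = 6, r₂ = -6 (distinct).
General solution: x(n) = A·(6)^n + B·(-6)^n.
From x(0) = 2: A + B = 2.
From x(1) = 2: 6A - 6B = 2.
Solving: A = \frac{7}{6}, B = \frac{5}{6}.
So x(n) = \frac{5 \left(-6\right)^{n}}{6} + \frac{7 \cdot 6^{n}}{6}.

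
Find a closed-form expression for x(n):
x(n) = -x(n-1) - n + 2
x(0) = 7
First-order linear with linear forcing.
Homogeneous solution: x_h(n) = A·(-1)^n.
Try particular x_p(n) = pn + q. Substituting:
  pn + q = -(p(n-1) + q) - n + 2.
Matching the n-coefficient: p = -p - 1 ⇒ p = - \frac{1}{2}.
Matching constants: q = p - q + 2 ⇒ q = \frac{3}{4}.
General: x(n) = A·(-1)^n - \frac{n}{2} + \frac{3}{4}.
Apply x(0) = 7: A + \frac{3}{4} = 7 ⇒ A = \frac{25}{4}.
So x(n) = \frac{25 \left(-1\right)^{n}}{4} - \frac{n}{2} + \frac{3}{4}.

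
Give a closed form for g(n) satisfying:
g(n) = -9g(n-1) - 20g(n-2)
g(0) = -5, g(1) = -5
Characteristic equation: x² + 9x + 20 = 0, which factors as (x - (-5))(x - (-4)) = 0.
Roots r₁ = -5, r₂ = -4 (distinct).
General solution: g(n) = A·(-5)^n + B·(-4)^n.
From g(0) = -5: A + B = -5.
From g(1) = -5: -5A - 4B = -5.
Solving: A = 25, B = -30.
So g(n) = - 30 \left(-4\right)^{n} + 25 \left(-5\right)^{n}.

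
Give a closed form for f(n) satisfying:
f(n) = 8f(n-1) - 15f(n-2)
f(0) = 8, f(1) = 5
Characteristic equation: x² - 8x + 15 = 0, which factors as (x - (3))(x - (5)) = 0.
Roots r₁ = 3, r₂ = 5 (distinct).
General solution: f(n) = A·(3)^n + B·(5)^n.
From f(0) = 8: A + B = 8.
From f(1) = 5: 3A + 5B = 5.
Solving: A = \frac{35}{2}, B = - \frac{19}{2}.
So f(n) = \frac{35 \cdot 3^{n}}{2} - \frac{19 \cdot 5^{n}}{2}.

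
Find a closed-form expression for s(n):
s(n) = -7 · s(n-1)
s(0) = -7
Pure geometric recurrence with ratio -7.
By induction s(n) = s(0) · (-7)^n = - 7 \left(-7\right)^{n}.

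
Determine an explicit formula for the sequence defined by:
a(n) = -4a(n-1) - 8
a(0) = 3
First-order linear non-homogeneous.
Homogeneous solution: a_h(n) = A·(-4)^n.
Try constant particular solution a_p = K: K = -4K - 8 ⇒ K = - \frac{8}{5}.
General: a(n) = A·(-4)^n - \frac{8}{5}.
Apply a(0) = 3: A - \frac{8}{5} = 3 ⇒ A = \frac{23}{5}.
So a(n) = \frac{23 \left(-4\right)^{n}}{5} - \frac{8}{5}.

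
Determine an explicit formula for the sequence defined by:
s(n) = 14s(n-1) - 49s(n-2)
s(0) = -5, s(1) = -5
Characteristic equation: x² - 14x + 49 = 0, which is (x - (7))².
Repeated root r = 7.
General solution: s(n) = (A + Bn)·(7)^n.
From s(0) = -5: A = -5.
From s(1) = -5: (A + B)·(7) = -5 ⇒ B = \frac{30}{7}.
So s(n) = \left(\frac{30 n}{7} - 5\right) \cdot (7)^n.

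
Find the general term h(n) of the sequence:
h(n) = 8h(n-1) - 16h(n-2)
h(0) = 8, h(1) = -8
Characteristic equation: x² - 8x + 16 = 0, which is (x - (4))².
Repeated root r = 4.
General solution: h(n) = (A + Bn)·(4)^n.
From h(0) = 8: A = 8.
From h(1) = -8: (A + B)·(4) = -8 ⇒ B = -10.
So h(n) = \left(8 - 10 n\right) \cdot (4)^n.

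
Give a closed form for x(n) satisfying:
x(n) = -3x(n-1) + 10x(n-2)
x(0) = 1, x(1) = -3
Characteristic equation: x² + 3x - 10 = 0, which factors as (x - (-5))(x - (2)) = 0.
Roots r₁ = -5, r₂ = 2 (distinct).
General solution: x(n) = A·(-5)^n + B·(2)^n.
From x(0) = 1: A + B = 1.
From x(1) = -3: -5A + 2B = -3.
Solving: A = \frac{5}{7}, B = \frac{2}{7}.
So x(n) = \frac{5 \left(-5\right)^{n}}{7} + \frac{2 \cdot 2^{n}}{7}.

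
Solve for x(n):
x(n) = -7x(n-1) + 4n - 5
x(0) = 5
First-order linear with linear forcing.
Homogeneous solution: x_h(n) = A·(-7)^n.
Try particular x_p(n) = pn + q. Substituting:
  pn + q = -7(p(n-1) + q) + 4n - 5.
Matching the n-coefficient: p = -7p + 4 ⇒ p = \frac{1}{2}.
Matching constants: q = 7p - 7q - 5 ⇒ q = - \frac{3}{16}.
General: x(n) = A·(-7)^n + \frac{n}{2} - \frac{3}{16}.
Apply x(0) = 5: A - \frac{3}{16} = 5 ⇒ A = \frac{83}{16}.
So x(n) = \frac{83 \left(-7\right)^{n}}{16} + \frac{n}{2} - \frac{3}{16}.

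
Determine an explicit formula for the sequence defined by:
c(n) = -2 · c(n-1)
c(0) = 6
Pure geometric recurrence with ratio -2.
By induction c(n) = c(0) · (-2)^n = 6 \left(-2\right)^{n}.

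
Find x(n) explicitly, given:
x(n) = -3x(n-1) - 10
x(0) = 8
First-order linear non-homogeneous.
Homogeneous solution: x_h(n) = A·(-3)^n.
Try constant particular solution x_p = K: K = -3K - 10 ⇒ K = - \frac{5}{2}.
General: x(n) = A·(-3)^n - \frac{5}{2}.
Apply x(0) = 8: A - \frac{5}{2} = 8 ⇒ A = \frac{21}{2}.
So x(n) = \frac{21 \left(-3\right)^{n}}{2} - \frac{5}{2}.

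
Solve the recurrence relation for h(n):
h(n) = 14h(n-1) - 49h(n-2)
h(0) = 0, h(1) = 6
Characteristic equation: x² - 14x + 49 = 0, which is (x - (7))².
Repeated root r = 7.
General solution: h(n) = (A + Bn)·(7)^n.
From h(0) = 0: A = 0.
From h(1) = 6: (A + B)·(7) = 6 ⇒ B = \frac{6}{7}.
So h(n) = \left(\frac{6 n}{7}\right) \cdot (7)^n.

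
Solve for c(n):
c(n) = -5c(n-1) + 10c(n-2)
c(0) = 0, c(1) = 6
Characteristic equation: x² + 5x - 10 = 0.
Discriminant Δ = (-5)² + 4·(10) = 65.
Roots r₁,₂ = (-5 ± √65)/2, so r₁ = - \frac{5}{2} + \frac{\sqrt{65}}{2}, r₂ = - \frac{\sqrt{65}}{2} - \frac{5}{2}.
General solution: c(n) = A·r₁^n + B·r₂^n.
From the initial conditions, A + B = 0 and r₁A + r₂B = 6.
Since r₁ - r₂ = √65: A = (6 - (0)r₂)/√65 = \frac{6 \sqrt{65}}{65}, and B = 0 - A = - \frac{6 \sqrt{65}}{65}.
So c(n) = \left(\frac{6 \sqrt{65}}{65}\right)\left(- \frac{5}{2} + \frac{\sqrt{65}}{2}\right)^n + \left(- \frac{6 \sqrt{65}}{65}\right)\left(- \frac{\sqrt{65}}{2} - \frac{5}{2}\right)^n.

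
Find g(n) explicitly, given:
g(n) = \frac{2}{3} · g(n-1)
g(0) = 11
Pure geometric recurrence with ratio \frac{2}{3}.
By induction g(n) = g(0) · (\frac{2}{3})^n = 11 \left(\frac{2}{3}\right)^{n}.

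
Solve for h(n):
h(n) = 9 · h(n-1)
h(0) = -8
Pure geometric recurrence with ratio 9.
By induction h(n) = h(0) · (9)^n = - 8 \cdot 9^{n}.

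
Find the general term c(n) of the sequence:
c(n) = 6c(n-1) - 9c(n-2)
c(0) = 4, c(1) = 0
Characteristic equation: x² - 6x + 9 = 0, which is (x - (3))².
Repeated root r = 3.
General solution: c(n) = (A + Bn)·(3)^n.
From c(0) = 4: A = 4.
From c(1) = 0: (A + B)·(3) = 0 ⇒ B = -4.
So c(n) = \left(4 - 4 n\right) \cdot (3)^n.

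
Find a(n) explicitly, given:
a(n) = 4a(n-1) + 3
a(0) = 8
First-order linear non-homogeneous.
Homogeneous solution: a_h(n) = A·(4)^n.
Try constant particular solution a_p = K: K = 4K + 3 ⇒ K = -1.
General: a(n) = A·(4)^n - 1.
Apply a(0) = 8: A - 1 = 8 ⇒ A = 9.
So a(n) = 9 \cdot 4^{n} - 1.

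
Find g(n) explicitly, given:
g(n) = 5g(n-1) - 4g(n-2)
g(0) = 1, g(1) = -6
Characteristic equation: x² - 5x + 4 = 0, which factors as (x - (1))(x - (4)) = 0.
Roots r₁ = 1, r₂ = 4 (distinct).
General solution: g(n) = A·(1)^n + B·(4)^n.
From g(0) = 1: A + B = 1.
From g(1) = -6: A + 4B = -6.
Solving: A = \frac{10}{3}, B = - \frac{7}{3}.
So g(n) = \frac{10}{3} - \frac{7 \cdot 4^{n}}{3}.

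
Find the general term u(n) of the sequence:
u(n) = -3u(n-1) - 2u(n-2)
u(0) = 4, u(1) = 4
Characteristic equation: x² + 3x + 2 = 0, which factors as (x - (-2))(x - (-1)) = 0.
Roots r₁ = -2, r₂ = -1 (distinct).
General solution: u(n) = A·(-2)^n + B·(-1)^n.
From u(0) = 4: A + B = 4.
From u(1) = 4: -2A - B = 4.
Solving: A = -8, B = 12.
So u(n) = 12 \left(-1\right)^{n} - 8 \left(-2\right)^{n}.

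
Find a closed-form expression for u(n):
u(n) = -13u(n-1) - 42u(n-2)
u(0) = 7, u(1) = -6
Characteristic equation: x² + 13x + 42 = 0, which factors as (x - (-6))(x - (-7)) = 0.
Roots r₁ = -6, r₂ = -7 (distinct).
General solution: u(n) = A·(-6)^n + B·(-7)^n.
From u(0) = 7: A + B = 7.
From u(1) = -6: -6A - 7B = -6.
Solving: A = 43, B = -36.
So u(n) = 43 \left(-6\right)^{n} - 36 \left(-7\right)^{n}.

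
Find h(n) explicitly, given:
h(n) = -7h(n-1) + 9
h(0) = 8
First-order linear non-homogeneous.
Homogeneous solution: h_h(n) = A·(-7)^n.
Try constant particular solution h_p = K: K = -7K + 9 ⇒ K = \frac{9}{8}.
General: h(n) = A·(-7)^n + \frac{9}{8}.
Apply h(0) = 8: A + \frac{9}{8} = 8 ⇒ A = \frac{55}{8}.
So h(n) = \frac{55 \left(-7\right)^{n}}{8} + \frac{9}{8}.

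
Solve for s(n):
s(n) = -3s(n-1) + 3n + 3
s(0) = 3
First-order linear with linear forcing.
Homogeneous solution: s_h(n) = A·(-3)^n.
Try particular s_p(n) = pn + q. Substituting:
  pn + q = -3(p(n-1) + q) + 3n + 3.
Matching the n-coefficient: p = -3p + 3 ⇒ p = \frac{3}{4}.
Matching constants: q = 3p - 3q + 3 ⇒ q = \frac{21}{16}.
General: s(n) = A·(-3)^n + \frac{3 n}{4} + \frac{21}{16}.
Apply s(0) = 3: A + \frac{21}{16} = 3 ⇒ A = \frac{27}{16}.
So s(n) = \frac{27 \left(-3\right)^{n}}{16} + \frac{3 n}{4} + \frac{21}{16}.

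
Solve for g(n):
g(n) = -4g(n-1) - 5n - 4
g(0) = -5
First-order linear with linear forcing.
Homogeneous solution: g_h(n) = A·(-4)^n.
Try particular g_p(n) = pn + q. Substituting:
  pn + q = -4(p(n-1) + q) - 5n - 4.
Matching the n-coefficient: p = -4p - 5 ⇒ p = -1.
Matching constants: q = 4p - 4q - 4 ⇒ q = - \frac{8}{5}.
General: g(n) = A·(-4)^n - n - \frac{8}{5}.
Apply g(0) = -5: A - \frac{8}{5} = -5 ⇒ A = - \frac{17}{5}.
So g(n) = - \frac{17 \left(-4\right)^{n}}{5} - n - \frac{8}{5}.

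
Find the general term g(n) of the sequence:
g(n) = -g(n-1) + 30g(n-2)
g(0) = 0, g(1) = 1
Characteristic equation: x² + x - 30 = 0, which factors as (x - (5))(x - (-6)) = 0.
Roots r₁ = 5, r₂ = -6 (distinct).
General solution: g(n) = A·(5)^n + B·(-6)^n.
From g(0) = 0: A + B = 0.
From g(1) = 1: 5A - 6B = 1.
Solving: A = \frac{1}{11}, B = - \frac{1}{11}.
So g(n) = - \frac{\left(-6\right)^{n}}{11} + \frac{5^{n}}{11}.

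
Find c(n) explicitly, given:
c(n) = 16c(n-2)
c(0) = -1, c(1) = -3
Characteristic equation: x² - 16 = 0, which factors as (x - (-4))(x - (4)) = 0.
Roots r₁ = -4, r₂ = 4 (distinct).
General solution: c(n) = A·(-4)^n + B·(4)^n.
From c(0) = -1: A + B = -1.
From c(1) = -3: -4A + 4B = -3.
Solving: A = - \frac{1}{8}, B = - \frac{7}{8}.
So c(n) = - \frac{\left(-4\right)^{n}}{8} - \frac{7 \cdot 4^{n}}{8}.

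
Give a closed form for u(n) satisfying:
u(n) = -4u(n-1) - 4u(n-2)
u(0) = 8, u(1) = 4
Characteristic equation: x² + 4x + 4 = 0, which is (x - (-2))².
Repeated root r = -2.
General solution: u(n) = (A + Bn)·(-2)^n.
From u(0) = 8: A = 8.
From u(1) = 4: (A + B)·(-2) = 4 ⇒ B = -10.
So u(n) = \left(8 - 10 n\right) \cdot (-2)^n.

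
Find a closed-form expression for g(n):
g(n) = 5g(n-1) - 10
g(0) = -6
First-order linear non-homogeneous.
Homogeneous solution: g_h(n) = A·(5)^n.
Try constant particular solution g_p = K: K = 5K - 10 ⇒ K = \frac{5}{2}.
General: g(n) = A·(5)^n + \frac{5}{2}.
Apply g(0) = -6: A + \frac{5}{2} = -6 ⇒ A = - \frac{17}{2}.
So g(n) = \frac{5}{2} - \frac{17 \cdot 5^{n}}{2}.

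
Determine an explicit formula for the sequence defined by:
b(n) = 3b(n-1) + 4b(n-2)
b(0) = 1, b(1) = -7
Characteristic equation: x² - 3x - 4 = 0, which factors as (x - (4))(x - (-1)) = 0.
Roots r₁ = 4, r₂ = -1 (distinct).
General solution: b(n) = A·(4)^n + B·(-1)^n.
From b(0) = 1: A + B = 1.
From b(1) = -7: 4A - B = -7.
Solving: A = - \frac{6}{5}, B = \frac{11}{5}.
So b(n) = \frac{11 \left(-1\right)^{n}}{5} - \frac{6 \cdot 4^{n}}{5}.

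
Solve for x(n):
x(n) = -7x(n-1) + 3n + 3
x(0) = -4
First-order linear with linear forcing.
Homogeneous solution: x_h(n) = A·(-7)^n.
Try particular x_p(n) = pn + q. Substituting:
  pn + q = -7(p(n-1) + q) + 3n + 3.
Matching the n-coefficient: p = -7p + 3 ⇒ p = \frac{3}{8}.
Matching constants: q = 7p - 7q + 3 ⇒ q = \frac{45}{64}.
General: x(n) = A·(-7)^n + \frac{3 n}{8} + \frac{45}{64}.
Apply x(0) = -4: A + \frac{45}{64} = -4 ⇒ A = - \frac{301}{64}.
So x(n) = - \frac{301 \left(-7\right)^{n}}{64} + \frac{3 n}{8} + \frac{45}{64}.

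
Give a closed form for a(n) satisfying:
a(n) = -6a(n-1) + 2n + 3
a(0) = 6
First-order linear with linear forcing.
Homogeneous solution: a_h(n) = A·(-6)^n.
Try particular a_p(n) = pn + q. Substituting:
  pn + q = -6(p(n-1) + q) + 2n + 3.
Matching the n-coefficient: p = -6p + 2 ⇒ p = \frac{2}{7}.
Matching constants: q = 6p - 6q + 3 ⇒ q = \frac{33}{49}.
General: a(n) = A·(-6)^n + \frac{2 n}{7} + \frac{33}{49}.
Apply a(0) = 6: A + \frac{33}{49} = 6 ⇒ A = \frac{261}{49}.
So a(n) = \frac{261 \left(-6\right)^{n}}{49} + \frac{2 n}{7} + \frac{33}{49}.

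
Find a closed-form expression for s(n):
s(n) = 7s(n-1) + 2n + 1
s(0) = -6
First-order linear with linear forcing.
Homogeneous solution: s_h(n) = A·(7)^n.
Try particular s_p(n) = pn + q. Substituting:
  pn + q = 7(p(n-1) + q) + 2n + 1.
Matching the n-coefficient: p = 7p + 2 ⇒ p = - \frac{1}{3}.
Matching constants: q = -7p + 7q + 1 ⇒ q = - \frac{5}{9}.
General: s(n) = A·(7)^n - \frac{n}{3} - \frac{5}{9}.
Apply s(0) = -6: A - \frac{5}{9} = -6 ⇒ A = - \frac{49}{9}.
So s(n) = - \frac{49 \cdot 7^{n}}{9} - \frac{n}{3} - \frac{5}{9}.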